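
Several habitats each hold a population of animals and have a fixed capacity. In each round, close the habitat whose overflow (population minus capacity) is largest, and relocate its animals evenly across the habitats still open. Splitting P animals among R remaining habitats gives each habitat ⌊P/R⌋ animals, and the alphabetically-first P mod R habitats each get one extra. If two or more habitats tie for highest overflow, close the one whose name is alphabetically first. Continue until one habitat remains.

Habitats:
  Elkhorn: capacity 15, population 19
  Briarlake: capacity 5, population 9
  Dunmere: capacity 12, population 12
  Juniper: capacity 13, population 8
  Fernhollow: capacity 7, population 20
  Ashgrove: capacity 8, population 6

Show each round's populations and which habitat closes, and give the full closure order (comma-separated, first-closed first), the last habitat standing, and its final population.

Closure order: Fernhollow, Briarlake, Elkhorn, Dunmere, Ashgrove
Last habitat: Juniper with 74 animals

Round 1: Ashgrove=6 Briarlake=9 Dunmere=12 Elkhorn=19 Fernhollow=20 Juniper=8 → close Fernhollow (overflow 13)
  20÷5 = 4 each, +1 to first 0
Round 2: Ashgrove=10 Briarlake=13 Dunmere=16 Elkhorn=23 Juniper=12 → close Briarlake (overflow 8)
  13÷4 = 3 each, +1 to first 1
Round 3: Ashgrove=14 Dunmere=19 Elkhorn=26 Juniper=15 → close Elkhorn (overflow 11)
  26÷3 = 8 each, +1 to first 2
Round 4: Ashgrove=23 Dunmere=28 Juniper=23 → close Dunmere (overflow 16)
  28÷2 = 14 each, +1 to first 0
Round 5: Ashgrove=37 Juniper=37 → close Ashgrove (overflow 29)
  37÷1 = 37 each, +1 to first 0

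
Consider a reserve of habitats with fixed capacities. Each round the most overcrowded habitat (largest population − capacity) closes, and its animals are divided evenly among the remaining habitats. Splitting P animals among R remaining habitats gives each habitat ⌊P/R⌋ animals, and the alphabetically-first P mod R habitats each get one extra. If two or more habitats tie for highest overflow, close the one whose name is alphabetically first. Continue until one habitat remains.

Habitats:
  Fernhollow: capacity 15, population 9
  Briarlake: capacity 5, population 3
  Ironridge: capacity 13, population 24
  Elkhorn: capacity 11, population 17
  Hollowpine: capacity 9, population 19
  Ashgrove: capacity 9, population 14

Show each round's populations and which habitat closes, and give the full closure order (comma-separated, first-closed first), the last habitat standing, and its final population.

Closure order: Ironridge, Hollowpine, Elkhorn, Ashgrove, Briarlake
Last habitat: Fernhollow with 86 animals

Round 1: Ashgrove=14 Briarlake=3 Elkhorn=17 Fernhollow=9 Hollowpine=19 Ironridge=24 → close Ironridge (overflow 11)
  24÷5 = 4 each, +1 to first 4
Round 2: Ashgrove=19 Briarlake=8 Elkhorn=22 Fernhollow=14 Hollowpine=23 → close Hollowpine (overflow 14)
  23÷4 = 5 each, +1 to first 3
Round 3: Ashgrove=25 Briarlake=14 Elkhorn=28 Fernhollow=19 → close Elkhorn (overflow 17)
  28÷3 = 9 each, +1 to first 1
Round 4: Ashgrove=35 Briarlake=23 Fernhollow=28 → close Ashgrove (overflow 26)
  35÷2 = 17 each, +1 to first 1
Round 5: Briarlake=41 Fernhollow=45 → close Briarlake (overflow 36)
  41÷1 = 41 each, +1 to first 0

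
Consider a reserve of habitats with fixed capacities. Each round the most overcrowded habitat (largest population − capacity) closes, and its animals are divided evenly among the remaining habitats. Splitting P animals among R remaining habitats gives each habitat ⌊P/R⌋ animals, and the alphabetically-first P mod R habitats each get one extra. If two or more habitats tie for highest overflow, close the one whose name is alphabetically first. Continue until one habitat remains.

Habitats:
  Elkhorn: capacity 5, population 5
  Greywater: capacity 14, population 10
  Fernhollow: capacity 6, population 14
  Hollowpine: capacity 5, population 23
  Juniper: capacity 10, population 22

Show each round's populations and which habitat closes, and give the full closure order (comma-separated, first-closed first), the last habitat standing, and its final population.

Closure order: Hollowpine, Juniper, Fernhollow, Elkhorn
Last habitat: Greywater with 74 animals

Round 1: Elkhorn=5 Fernhollow=14 Greywater=10 Hollowpine=23 Juniper=22 → close Hollowpine (overflow 18)
  23÷4 = 5 each, +1 to first 3
Round 2: Elkhorn=11 Fernhollow=20 Greywater=16 Juniper=27 → close Juniper (overflow 17)
  27÷3 = 9 each, +1 to first 0
Round 3: Elkhorn=20 Fernhollow=29 Greywater=25 → close Fernhollow (overflow 23)
  29÷2 = 14 each, +1 to first 1
Round 4: Elkhorn=35 Greywater=39 → close Elkhorn (overflow 30)
  35÷1 = 35 each, +1 to first 0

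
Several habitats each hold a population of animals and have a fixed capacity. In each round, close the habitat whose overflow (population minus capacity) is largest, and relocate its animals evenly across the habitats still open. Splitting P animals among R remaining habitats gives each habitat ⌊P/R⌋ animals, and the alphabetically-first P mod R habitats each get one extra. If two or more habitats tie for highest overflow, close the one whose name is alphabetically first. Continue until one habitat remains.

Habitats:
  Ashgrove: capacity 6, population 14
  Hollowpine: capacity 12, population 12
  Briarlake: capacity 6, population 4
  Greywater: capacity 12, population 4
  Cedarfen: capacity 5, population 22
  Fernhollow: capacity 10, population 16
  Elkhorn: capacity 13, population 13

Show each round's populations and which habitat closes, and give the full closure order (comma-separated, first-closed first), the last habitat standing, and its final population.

Closure order: Cedarfen, Ashgrove, Fernhollow, Elkhorn, Briarlake, Hollowpine
Last habitat: Greywater with 85 animals

Round 1: Ashgrove=14 Briarlake=4 Cedarfen=22 Elkhorn=13 Fernhollow=16 Greywater=4 Hollowpine=12 → close Cedarfen (overflow 17)
  22÷6 = 3 each, +1 to first 4
Round 2: Ashgrove=18 Briarlake=8 Elkhorn=17 Fernhollow=20 Greywater=7 Hollowpine=15 → close Ashgrove (overflow 12)
  18÷5 = 3 each, +1 to first 3
Round 3: Briarlake=12 Elkhorn=21 Fernhollow=24 Greywater=10 Hollowpine=18 → close Fernhollow (overflow 14)
  24÷4 = 6 each, +1 to first 0
Round 4: Briarlake=18 Elkhorn=27 Greywater=16 Hollowpine=24 → close Elkhorn (overflow 14)
  27÷3 = 9 each, +1 to first 0
Round 5: Briarlake=27 Greywater=25 Hollowpine=33 → close Briarlake (overflow 21)
  27÷2 = 13 each, +1 to first 1
Round 6: Greywater=39 Hollowpine=46 → close Hollowpine (overflow 34)
  46÷1 = 46 each, +1 to first 0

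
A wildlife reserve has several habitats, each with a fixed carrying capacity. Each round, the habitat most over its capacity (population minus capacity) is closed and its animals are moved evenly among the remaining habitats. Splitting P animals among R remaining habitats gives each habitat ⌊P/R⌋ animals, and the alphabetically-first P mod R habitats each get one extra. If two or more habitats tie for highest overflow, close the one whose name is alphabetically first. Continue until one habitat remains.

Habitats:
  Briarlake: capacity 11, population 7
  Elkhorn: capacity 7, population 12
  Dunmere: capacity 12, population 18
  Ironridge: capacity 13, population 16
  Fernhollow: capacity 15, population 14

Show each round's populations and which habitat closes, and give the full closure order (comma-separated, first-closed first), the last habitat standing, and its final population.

Round 1: Briarlake=7 Dunmere=18 Elkhorn=12 Fernhollow=14 Ironridge=16 → close Dunmere (overflow 6)
  18÷4 = 4 each, +1 to first 2
Round 2: Briarlake=12 Elkhorn=17 Fernhollow=18 Ironridge=20 → close Elkhorn (overflow 10)
  17÷3 = 5 each, +1 to first 2
Round 3: Briarlake=18 Fernhollow=24 Ironridge=25 → close Ironridge (overflow 12)
  25÷2 = 12 each, +1 to first 1
Round 4: Briarlake=31 Fernhollow=36 → close Fernhollow (overflow 21)
  36÷1 = 36 each, +1 to first 0

Closure order: Dunmere, Elkhorn, Ironridge, Fernhollow
Last habitat: Briarlake with 67 animals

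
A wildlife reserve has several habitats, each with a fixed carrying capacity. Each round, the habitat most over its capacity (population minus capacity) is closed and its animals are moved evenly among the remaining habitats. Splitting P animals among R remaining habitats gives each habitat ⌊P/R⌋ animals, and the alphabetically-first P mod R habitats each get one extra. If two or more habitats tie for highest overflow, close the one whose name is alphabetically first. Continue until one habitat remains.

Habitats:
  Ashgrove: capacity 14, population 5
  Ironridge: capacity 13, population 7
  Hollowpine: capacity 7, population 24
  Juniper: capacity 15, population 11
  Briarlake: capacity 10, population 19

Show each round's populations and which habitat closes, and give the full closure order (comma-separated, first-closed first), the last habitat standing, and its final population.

Round 1: Ashgrove=5 Briarlake=19 Hollowpine=24 Ironridge=7 Juniper=11 → close Hollowpine (overflow 17)
  24÷4 = 6 each, +1 to first 0
Round 2: Ashgrove=11 Briarlake=25 Ironridge=13 Juniper=17 → close Briarlake (overflow 15)
  25÷3 = 8 each, +1 to first 1
Round 3: Ashgrove=20 Ironridge=21 Juniper=25 → close Juniper (overflow 10)
  25÷2 = 12 each, +1 to first 1
Round 4: Ashgrove=33 Ironridge=33 → close Ironridge (overflow 20)
  33÷1 = 33 each, +1 to first 0

Closure order: Hollowpine, Briarlake, Juniper, Ironridge
Last habitat: Ashgrove with 66 animals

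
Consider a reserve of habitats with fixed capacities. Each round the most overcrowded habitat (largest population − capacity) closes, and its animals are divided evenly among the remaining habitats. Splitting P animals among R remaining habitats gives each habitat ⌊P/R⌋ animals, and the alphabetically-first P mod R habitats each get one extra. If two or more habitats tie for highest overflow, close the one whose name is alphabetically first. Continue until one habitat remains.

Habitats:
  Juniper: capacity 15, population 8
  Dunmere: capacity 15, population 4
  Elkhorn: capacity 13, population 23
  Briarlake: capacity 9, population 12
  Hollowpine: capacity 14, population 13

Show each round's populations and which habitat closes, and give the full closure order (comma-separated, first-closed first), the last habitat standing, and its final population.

Round 1: Briarlake=12 Dunmere=4 Elkhorn=23 Hollowpine=13 Juniper=8 → close Elkhorn (overflow 10)
  23÷4 = 5 each, +1 to first 3
Round 2: Briarlake=18 Dunmere=10 Hollowpine=19 Juniper=13 → close Briarlake (overflow 9)
  18÷3 = 6 each, +1 to first 0
Round 3: Dunmere=16 Hollowpine=25 Juniper=19 → close Hollowpine (overflow 11)
  25÷2 = 12 each, +1 to first 1
Round 4: Dunmere=29 Juniper=31 → close Juniper (overflow 16)
  31÷1 = 31 each, +1 to first 0

Closure order: Elkhorn, Briarlake, Hollowpine, Juniper
Last habitat: Dunmere with 60 animals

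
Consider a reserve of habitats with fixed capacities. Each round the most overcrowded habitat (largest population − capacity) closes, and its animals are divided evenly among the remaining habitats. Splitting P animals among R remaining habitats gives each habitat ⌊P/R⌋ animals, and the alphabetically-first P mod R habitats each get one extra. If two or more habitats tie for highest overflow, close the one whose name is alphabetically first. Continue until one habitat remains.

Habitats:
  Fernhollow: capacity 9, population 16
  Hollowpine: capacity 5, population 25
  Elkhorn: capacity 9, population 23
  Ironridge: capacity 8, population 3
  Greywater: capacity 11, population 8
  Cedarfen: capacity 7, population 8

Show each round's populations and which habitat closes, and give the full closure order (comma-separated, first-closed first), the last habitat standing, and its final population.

Round 1: Cedarfen=8 Elkhorn=23 Fernhollow=16 Greywater=8 Hollowpine=25 Ironridge=3 → close Hollowpine (overflow 20)
  25÷5 = 5 each, +1 to first 0
Round 2: Cedarfen=13 Elkhorn=28 Fernhollow=21 Greywater=13 Ironridge=8 → close Elkhorn (overflow 19)
  28÷4 = 7 each, +1 to first 0
Round 3: Cedarfen=20 Fernhollow=28 Greywater=20 Ironridge=15 → close Fernhollow (overflow 19)
  28÷3 = 9 each, +1 to first 1
Round 4: Cedarfen=30 Greywater=29 Ironridge=24 → close Cedarfen (overflow 23)
  30÷2 = 15 each, +1 to first 0
Round 5: Greywater=44 Ironridge=39 → close Greywater (overflow 33)
  44÷1 = 44 each, +1 to first 0

Closure order: Hollowpine, Elkhorn, Fernhollow, Cedarfen, Greywater
Last habitat: Ironridge with 83 animals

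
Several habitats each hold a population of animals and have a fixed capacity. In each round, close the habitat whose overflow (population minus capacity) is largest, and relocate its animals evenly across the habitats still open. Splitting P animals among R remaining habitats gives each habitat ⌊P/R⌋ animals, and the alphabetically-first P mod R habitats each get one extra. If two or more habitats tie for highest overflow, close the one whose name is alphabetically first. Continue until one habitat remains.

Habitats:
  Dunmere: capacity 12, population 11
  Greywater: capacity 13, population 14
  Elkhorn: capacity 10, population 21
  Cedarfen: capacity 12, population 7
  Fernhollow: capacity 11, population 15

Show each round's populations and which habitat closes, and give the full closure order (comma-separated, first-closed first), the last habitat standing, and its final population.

Round 1: Cedarfen=7 Dunmere=11 Elkhorn=21 Fernhollow=15 Greywater=14 → close Elkhorn (overflow 11)
  21÷4 = 5 each, +1 to first 1
Round 2: Cedarfen=13 Dunmere=16 Fernhollow=20 Greywater=19 → close Fernhollow (overflow 9)
  20÷3 = 6 each, +1 to first 2
Round 3: Cedarfen=20 Dunmere=23 Greywater=25 → close Greywater (overflow 12)
  25÷2 = 12 each, +1 to first 1
Round 4: Cedarfen=33 Dunmere=35 → close Dunmere (overflow 23)
  35÷1 = 35 each, +1 to first 0

Closure order: Elkhorn, Fernhollow, Greywater, Dunmere
Last habitat: Cedarfen with 68 animals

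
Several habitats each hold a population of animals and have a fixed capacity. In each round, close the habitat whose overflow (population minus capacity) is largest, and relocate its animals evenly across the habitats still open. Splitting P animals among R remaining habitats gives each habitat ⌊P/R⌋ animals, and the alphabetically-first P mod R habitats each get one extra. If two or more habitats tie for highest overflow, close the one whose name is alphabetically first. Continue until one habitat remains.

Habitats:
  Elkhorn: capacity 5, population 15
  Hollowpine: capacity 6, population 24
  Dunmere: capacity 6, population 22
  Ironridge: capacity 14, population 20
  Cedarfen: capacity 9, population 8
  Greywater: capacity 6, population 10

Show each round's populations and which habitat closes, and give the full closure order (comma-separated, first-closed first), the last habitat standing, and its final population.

Closure order: Hollowpine, Dunmere, Elkhorn, Greywater, Ironridge
Last habitat: Cedarfen with 99 animals

Round 1: Cedarfen=8 Dunmere=22 Elkhorn=15 Greywater=10 Hollowpine=24 Ironridge=20 → close Hollowpine (overflow 18)
  24÷5 = 4 each, +1 to first 4
Round 2: Cedarfen=13 Dunmere=27 Elkhorn=20 Greywater=15 Ironridge=24 → close Dunmere (overflow 21)
  27÷4 = 6 each, +1 to first 3
Round 3: Cedarfen=20 Elkhorn=27 Greywater=22 Ironridge=30 → close Elkhorn (overflow 22)
  27÷3 = 9 each, +1 to first 0
Round 4: Cedarfen=29 Greywater=31 Ironridge=39 → close Greywater (overflow 25)
  31÷2 = 15 each, +1 to first 1
Round 5: Cedarfen=45 Ironridge=54 → close Ironridge (overflow 40)
  54÷1 = 54 each, +1 to first 0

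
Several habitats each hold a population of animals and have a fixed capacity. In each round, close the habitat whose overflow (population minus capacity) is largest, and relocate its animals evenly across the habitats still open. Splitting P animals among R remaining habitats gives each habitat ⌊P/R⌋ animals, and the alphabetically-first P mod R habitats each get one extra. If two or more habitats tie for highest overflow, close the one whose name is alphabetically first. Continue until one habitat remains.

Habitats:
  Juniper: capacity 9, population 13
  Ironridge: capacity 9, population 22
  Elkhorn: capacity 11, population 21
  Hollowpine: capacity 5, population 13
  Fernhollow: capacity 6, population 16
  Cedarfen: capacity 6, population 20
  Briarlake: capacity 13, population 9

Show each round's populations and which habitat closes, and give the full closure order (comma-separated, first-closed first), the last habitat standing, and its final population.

Round 1: Briarlake=9 Cedarfen=20 Elkhorn=21 Fernhollow=16 Hollowpine=13 Ironridge=22 Juniper=13 → close Cedarfen (overflow 14)
  20÷6 = 3 each, +1 to first 2
Round 2: Briarlake=13 Elkhorn=25 Fernhollow=19 Hollowpine=16 Ironridge=25 Juniper=16 → close Ironridge (overflow 16)
  25÷5 = 5 each, +1 to first 0
Round 3: Briarlake=18 Elkhorn=30 Fernhollow=24 Hollowpine=21 Juniper=21 → close Elkhorn (overflow 19)
  30÷4 = 7 each, +1 to first 2
Round 4: Briarlake=26 Fernhollow=32 Hollowpine=28 Juniper=28 → close Fernhollow (overflow 26)
  32÷3 = 10 each, +1 to first 2
Round 5: Briarlake=37 Hollowpine=39 Juniper=38 → close Hollowpine (overflow 34)
  39÷2 = 19 each, +1 to first 1
Round 6: Briarlake=57 Juniper=57 → close Juniper (overflow 48)
  57÷1 = 57 each, +1 to first 0

Closure order: Cedarfen, Ironridge, Elkhorn, Fernhollow, Hollowpine, Juniper
Last habitat: Briarlake with 114 animals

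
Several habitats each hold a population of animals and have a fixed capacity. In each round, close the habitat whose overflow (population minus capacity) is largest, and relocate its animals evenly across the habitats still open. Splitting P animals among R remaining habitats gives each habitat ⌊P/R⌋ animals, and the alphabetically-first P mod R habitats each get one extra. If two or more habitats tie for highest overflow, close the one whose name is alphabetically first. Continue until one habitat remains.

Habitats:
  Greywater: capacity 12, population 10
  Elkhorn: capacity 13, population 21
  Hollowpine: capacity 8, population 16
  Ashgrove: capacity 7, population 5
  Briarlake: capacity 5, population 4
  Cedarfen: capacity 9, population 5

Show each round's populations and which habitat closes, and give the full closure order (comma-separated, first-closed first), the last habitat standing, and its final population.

Round 1: Ashgrove=5 Briarlake=4 Cedarfen=5 Elkhorn=21 Greywater=10 Hollowpine=16 → close Elkhorn (overflow 8)
  21÷5 = 4 each, +1 to first 1
Round 2: Ashgrove=10 Briarlake=8 Cedarfen=9 Greywater=14 Hollowpine=20 → close Hollowpine (overflow 12)
  20÷4 = 5 each, +1 to first 0
Round 3: Ashgrove=15 Briarlake=13 Cedarfen=14 Greywater=19 → close Ashgrove (overflow 8)
  15÷3 = 5 each, +1 to first 0
Round 4: Briarlake=18 Cedarfen=19 Greywater=24 → close Briarlake (overflow 13)
  18÷2 = 9 each, +1 to first 0
Round 5: Cedarfen=28 Greywater=33 → close Greywater (overflow 21)
  33÷1 = 33 each, +1 to first 0

Closure order: Elkhorn, Hollowpine, Ashgrove, Briarlake, Greywater
Last habitat: Cedarfen with 61 animals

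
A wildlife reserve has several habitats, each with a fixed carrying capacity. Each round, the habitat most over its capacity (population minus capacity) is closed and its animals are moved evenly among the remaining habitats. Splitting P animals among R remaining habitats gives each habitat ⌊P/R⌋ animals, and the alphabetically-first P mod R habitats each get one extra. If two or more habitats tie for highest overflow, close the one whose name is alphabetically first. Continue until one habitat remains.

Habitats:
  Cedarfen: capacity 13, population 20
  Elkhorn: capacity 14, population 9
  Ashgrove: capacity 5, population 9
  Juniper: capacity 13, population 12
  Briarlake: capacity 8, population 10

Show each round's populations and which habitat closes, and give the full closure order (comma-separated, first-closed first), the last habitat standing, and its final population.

Round 1: Ashgrove=9 Briarlake=10 Cedarfen=20 Elkhorn=9 Juniper=12 → close Cedarfen (overflow 7)
  20÷4 = 5 each, +1 to first 0
Round 2: Ashgrove=14 Briarlake=15 Elkhorn=14 Juniper=17 → close Ashgrove (overflow 9)
  14÷3 = 4 each, +1 to first 2
Round 3: Briarlake=20 Elkhorn=19 Juniper=21 → close Briarlake (overflow 12)
  20÷2 = 10 each, +1 to first 0
Round 4: Elkhorn=29 Juniper=31 → close Juniper (overflow 18)
  31÷1 = 31 each, +1 to first 0

Closure order: Cedarfen, Ashgrove, Briarlake, Juniper
Last habitat: Elkhorn with 60 animals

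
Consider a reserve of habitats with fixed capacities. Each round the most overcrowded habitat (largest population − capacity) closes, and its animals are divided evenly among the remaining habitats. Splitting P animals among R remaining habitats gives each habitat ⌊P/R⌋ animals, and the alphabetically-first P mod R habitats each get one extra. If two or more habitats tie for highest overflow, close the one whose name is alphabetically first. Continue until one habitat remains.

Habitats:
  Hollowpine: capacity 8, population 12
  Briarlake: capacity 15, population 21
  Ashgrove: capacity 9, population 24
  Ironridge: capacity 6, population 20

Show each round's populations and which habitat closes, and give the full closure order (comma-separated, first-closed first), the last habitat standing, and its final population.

Closure order: Ashgrove, Ironridge, Briarlake
Last habitat: Hollowpine with 77 animals

Round 1: Ashgrove=24 Briarlake=21 Hollowpine=12 Ironridge=20 → close Ashgrove (overflow 15)
  24÷3 = 8 each, +1 to first 0
Round 2: Briarlake=29 Hollowpine=20 Ironridge=28 → close Ironridge (overflow 22)
  28÷2 = 14 each, +1 to first 0
Round 3: Briarlake=43 Hollowpine=34 → close Briarlake (overflow 28)
  43÷1 = 43 each, +1 to first 0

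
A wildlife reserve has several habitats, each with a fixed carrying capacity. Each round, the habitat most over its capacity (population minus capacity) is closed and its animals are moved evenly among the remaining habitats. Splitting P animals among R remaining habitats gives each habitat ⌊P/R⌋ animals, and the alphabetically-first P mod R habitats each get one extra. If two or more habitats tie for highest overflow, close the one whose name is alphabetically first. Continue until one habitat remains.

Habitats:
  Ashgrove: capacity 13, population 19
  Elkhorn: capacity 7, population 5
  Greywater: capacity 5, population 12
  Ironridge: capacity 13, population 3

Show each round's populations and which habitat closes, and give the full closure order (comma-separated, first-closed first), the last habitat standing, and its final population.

Round 1: Ashgrove=19 Elkhorn=5 Greywater=12 Ironridge=3 → close Greywater (overflow 7)
  12÷3 = 4 each, +1 to first 0
Round 2: Ashgrove=23 Elkhorn=9 Ironridge=7 → close Ashgrove (overflow 10)
  23÷2 = 11 each, +1 to first 1
Round 3: Elkhorn=21 Ironridge=18 → close Elkhorn (overflow 14)
  21÷1 = 21 each, +1 to first 0

Closure order: Greywater, Ashgrove, Elkhorn
Last habitat: Ironridge with 39 animals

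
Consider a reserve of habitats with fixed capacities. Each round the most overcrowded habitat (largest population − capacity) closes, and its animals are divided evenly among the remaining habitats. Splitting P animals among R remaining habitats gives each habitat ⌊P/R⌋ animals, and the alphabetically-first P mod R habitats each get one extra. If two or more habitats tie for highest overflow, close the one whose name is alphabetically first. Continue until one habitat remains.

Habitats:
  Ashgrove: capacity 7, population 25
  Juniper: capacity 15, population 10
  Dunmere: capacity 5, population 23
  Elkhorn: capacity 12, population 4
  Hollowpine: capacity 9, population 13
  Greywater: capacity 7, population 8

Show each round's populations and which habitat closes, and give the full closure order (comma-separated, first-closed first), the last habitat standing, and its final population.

Closure order: Ashgrove, Dunmere, Hollowpine, Greywater, Juniper
Last habitat: Elkhorn with 83 animals

Round 1: Ashgrove=25 Dunmere=23 Elkhorn=4 Greywater=8 Hollowpine=13 Juniper=10 → close Ashgrove (overflow 18)
  25÷5 = 5 each, +1 to first 0
Round 2: Dunmere=28 Elkhorn=9 Greywater=13 Hollowpine=18 Juniper=15 → close Dunmere (overflow 23)
  28÷4 = 7 each, +1 to first 0
Round 3: Elkhorn=16 Greywater=20 Hollowpine=25 Juniper=22 → close Hollowpine (overflow 16)
  25÷3 = 8 each, +1 to first 1
Round 4: Elkhorn=25 Greywater=28 Juniper=30 → close Greywater (overflow 21)
  28÷2 = 14 each, +1 to first 0
Round 5: Elkhorn=39 Juniper=44 → close Juniper (overflow 29)
  44÷1 = 44 each, +1 to first 0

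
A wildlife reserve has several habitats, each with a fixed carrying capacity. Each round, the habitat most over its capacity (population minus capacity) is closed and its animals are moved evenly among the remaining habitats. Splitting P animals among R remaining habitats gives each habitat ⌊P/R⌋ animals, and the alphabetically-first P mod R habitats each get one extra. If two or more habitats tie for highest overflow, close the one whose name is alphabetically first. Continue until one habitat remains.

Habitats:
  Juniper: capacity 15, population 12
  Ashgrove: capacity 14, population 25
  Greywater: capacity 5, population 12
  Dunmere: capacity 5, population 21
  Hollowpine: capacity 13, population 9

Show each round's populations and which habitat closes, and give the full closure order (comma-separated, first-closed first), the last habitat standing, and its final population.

Closure order: Dunmere, Ashgrove, Greywater, Juniper
Last habitat: Hollowpine with 79 animals

Round 1: Ashgrove=25 Dunmere=21 Greywater=12 Hollowpine=9 Juniper=12 → close Dunmere (overflow 16)
  21÷4 = 5 each, +1 to first 1
Round 2: Ashgrove=31 Greywater=17 Hollowpine=14 Juniper=17 → close Ashgrove (overflow 17)
  31÷3 = 10 each, +1 to first 1
Round 3: Greywater=28 Hollowpine=24 Juniper=27 → close Greywater (overflow 23)
  28÷2 = 14 each, +1 to first 0
Round 4: Hollowpine=38 Juniper=41 → close Juniper (overflow 26)
  41÷1 = 41 each, +1 to first 0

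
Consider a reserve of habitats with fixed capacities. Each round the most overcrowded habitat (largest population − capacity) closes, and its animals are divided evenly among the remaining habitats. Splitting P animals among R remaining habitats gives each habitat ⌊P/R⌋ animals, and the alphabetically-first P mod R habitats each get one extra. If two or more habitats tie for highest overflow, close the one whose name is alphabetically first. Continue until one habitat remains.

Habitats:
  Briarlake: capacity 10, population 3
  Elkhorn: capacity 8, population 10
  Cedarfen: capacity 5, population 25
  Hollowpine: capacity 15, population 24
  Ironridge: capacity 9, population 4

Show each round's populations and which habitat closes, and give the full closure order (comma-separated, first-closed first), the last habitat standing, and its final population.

Closure order: Cedarfen, Hollowpine, Elkhorn, Ironridge
Last habitat: Briarlake with 66 animals

Round 1: Briarlake=3 Cedarfen=25 Elkhorn=10 Hollowpine=24 Ironridge=4 → close Cedarfen (overflow 20)
  25÷4 = 6 each, +1 to first 1
Round 2: Briarlake=10 Elkhorn=16 Hollowpine=30 Ironridge=10 → close Hollowpine (overflow 15)
  30÷3 = 10 each, +1 to first 0
Round 3: Briarlake=20 Elkhorn=26 Ironridge=20 → close Elkhorn (overflow 18)
  26÷2 = 13 each, +1 to first 0
Round 4: Briarlake=33 Ironridge=33 → close Ironridge (overflow 24)
  33÷1 = 33 each, +1 to first 0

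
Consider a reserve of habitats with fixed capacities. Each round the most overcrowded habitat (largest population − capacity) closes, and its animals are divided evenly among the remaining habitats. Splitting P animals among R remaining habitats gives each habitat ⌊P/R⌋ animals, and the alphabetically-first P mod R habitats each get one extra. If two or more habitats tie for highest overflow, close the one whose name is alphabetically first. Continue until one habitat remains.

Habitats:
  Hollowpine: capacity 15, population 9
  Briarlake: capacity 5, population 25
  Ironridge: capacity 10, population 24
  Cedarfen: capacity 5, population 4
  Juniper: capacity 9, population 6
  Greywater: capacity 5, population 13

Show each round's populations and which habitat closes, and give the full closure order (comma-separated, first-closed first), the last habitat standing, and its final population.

Round 1: Briarlake=25 Cedarfen=4 Greywater=13 Hollowpine=9 Ironridge=24 Juniper=6 → close Briarlake (overflow 20)
  25÷5 = 5 each, +1 to first 0
Round 2: Cedarfen=9 Greywater=18 Hollowpine=14 Ironridge=29 Juniper=11 → close Ironridge (overflow 19)
  29÷4 = 7 each, +1 to first 1
Round 3: Cedarfen=17 Greywater=25 Hollowpine=21 Juniper=18 → close Greywater (overflow 20)
  25÷3 = 8 each, +1 to first 1
Round 4: Cedarfen=26 Hollowpine=29 Juniper=26 → close Cedarfen (overflow 21)
  26÷2 = 13 each, +1 to first 0
Round 5: Hollowpine=42 Juniper=39 → close Juniper (overflow 30)
  39÷1 = 39 each, +1 to first 0

Closure order: Briarlake, Ironridge, Greywater, Cedarfen, Juniper
Last habitat: Hollowpine with 81 animals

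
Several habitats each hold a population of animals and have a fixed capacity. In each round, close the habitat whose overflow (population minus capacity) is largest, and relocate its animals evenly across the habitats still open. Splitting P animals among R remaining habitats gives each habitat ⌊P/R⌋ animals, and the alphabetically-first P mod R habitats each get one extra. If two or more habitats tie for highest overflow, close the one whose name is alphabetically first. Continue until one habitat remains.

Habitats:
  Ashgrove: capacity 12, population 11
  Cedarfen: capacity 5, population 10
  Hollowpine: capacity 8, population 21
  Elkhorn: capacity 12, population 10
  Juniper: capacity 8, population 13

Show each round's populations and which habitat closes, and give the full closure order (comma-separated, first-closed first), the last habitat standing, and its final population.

Round 1: Ashgrove=11 Cedarfen=10 Elkhorn=10 Hollowpine=21 Juniper=13 → close Hollowpine (overflow 13)
  21÷4 = 5 each, +1 to first 1
Round 2: Ashgrove=17 Cedarfen=15 Elkhorn=15 Juniper=18 → close Cedarfen (overflow 10)
  15÷3 = 5 each, +1 to first 0
Round 3: Ashgrove=22 Elkhorn=20 Juniper=23 → close Juniper (overflow 15)
  23÷2 = 11 each, +1 to first 1
Round 4: Ashgrove=34 Elkhorn=31 → close Ashgrove (overflow 22)
  34÷1 = 34 each, +1 to first 0

Closure order: Hollowpine, Cedarfen, Juniper, Ashgrove
Last habitat: Elkhorn with 65 animals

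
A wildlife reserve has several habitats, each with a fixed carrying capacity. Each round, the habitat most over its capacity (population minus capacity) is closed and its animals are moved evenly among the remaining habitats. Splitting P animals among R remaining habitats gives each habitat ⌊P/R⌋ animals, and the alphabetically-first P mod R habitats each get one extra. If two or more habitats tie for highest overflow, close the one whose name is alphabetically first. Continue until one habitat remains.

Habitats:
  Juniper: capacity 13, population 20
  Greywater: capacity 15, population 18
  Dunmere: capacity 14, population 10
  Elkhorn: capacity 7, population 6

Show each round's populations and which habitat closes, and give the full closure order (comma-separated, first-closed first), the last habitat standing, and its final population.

Closure order: Juniper, Greywater, Elkhorn
Last habitat: Dunmere with 54 animals

Round 1: Dunmere=10 Elkhorn=6 Greywater=18 Juniper=20 → close Juniper (overflow 7)
  20÷3 = 6 each, +1 to first 2
Round 2: Dunmere=17 Elkhorn=13 Greywater=24 → close Greywater (overflow 9)
  24÷2 = 12 each, +1 to first 0
Round 3: Dunmere=29 Elkhorn=25 → close Elkhorn (overflow 18)
  25÷1 = 25 each, +1 to first 0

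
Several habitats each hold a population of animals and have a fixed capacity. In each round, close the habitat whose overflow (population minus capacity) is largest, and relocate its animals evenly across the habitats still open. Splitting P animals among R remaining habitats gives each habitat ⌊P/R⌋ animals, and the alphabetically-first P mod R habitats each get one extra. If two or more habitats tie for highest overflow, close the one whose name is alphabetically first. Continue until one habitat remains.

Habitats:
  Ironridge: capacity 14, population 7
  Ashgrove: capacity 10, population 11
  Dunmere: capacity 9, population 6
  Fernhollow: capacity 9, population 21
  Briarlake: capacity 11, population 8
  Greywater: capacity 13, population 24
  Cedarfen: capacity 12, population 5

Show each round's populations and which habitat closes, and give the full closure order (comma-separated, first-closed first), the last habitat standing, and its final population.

Closure order: Fernhollow, Greywater, Ashgrove, Briarlake, Dunmere, Cedarfen
Last habitat: Ironridge with 82 animals

Round 1: Ashgrove=11 Briarlake=8 Cedarfen=5 Dunmere=6 Fernhollow=21 Greywater=24 Ironridge=7 → close Fernhollow (overflow 12)
  21÷6 = 3 each, +1 to first 3
Round 2: Ashgrove=15 Briarlake=12 Cedarfen=9 Dunmere=9 Greywater=27 Ironridge=10 → close Greywater (overflow 14)
  27÷5 = 5 each, +1 to first 2
Round 3: Ashgrove=21 Briarlake=18 Cedarfen=14 Dunmere=14 Ironridge=15 → close Ashgrove (overflow 11)
  21÷4 = 5 each, +1 to first 1
Round 4: Briarlake=24 Cedarfen=19 Dunmere=19 Ironridge=20 → close Briarlake (overflow 13)
  24÷3 = 8 each, +1 to first 0
Round 5: Cedarfen=27 Dunmere=27 Ironridge=28 → close Dunmere (overflow 18)
  27÷2 = 13 each, +1 to first 1
Round 6: Cedarfen=41 Ironridge=41 → close Cedarfen (overflow 29)
  41÷1 = 41 each, +1 to first 0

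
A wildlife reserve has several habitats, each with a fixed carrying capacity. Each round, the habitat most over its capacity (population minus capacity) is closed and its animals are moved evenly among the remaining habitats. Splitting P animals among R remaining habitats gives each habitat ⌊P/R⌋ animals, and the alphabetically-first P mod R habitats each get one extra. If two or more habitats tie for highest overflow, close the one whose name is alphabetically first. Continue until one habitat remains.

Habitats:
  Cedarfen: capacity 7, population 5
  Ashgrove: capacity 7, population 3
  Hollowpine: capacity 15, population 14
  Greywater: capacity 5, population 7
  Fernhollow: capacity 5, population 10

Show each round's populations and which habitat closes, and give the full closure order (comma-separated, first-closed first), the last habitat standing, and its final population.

Round 1: Ashgrove=3 Cedarfen=5 Fernhollow=10 Greywater=7 Hollowpine=14 → close Fernhollow (overflow 5)
  10÷4 = 2 each, +1 to first 2
Round 2: Ashgrove=6 Cedarfen=8 Greywater=9 Hollowpine=16 → close Greywater (overflow 4)
  9÷3 = 3 each, +1 to first 0
Round 3: Ashgrove=9 Cedarfen=11 Hollowpine=19 → close Cedarfen (overflow 4)
  11÷2 = 5 each, +1 to first 1
Round 4: Ashgrove=15 Hollowpine=24 → close Hollowpine (overflow 9)
  24÷1 = 24 each, +1 to first 0

Closure order: Fernhollow, Greywater, Cedarfen, Hollowpine
Last habitat: Ashgrove with 39 animals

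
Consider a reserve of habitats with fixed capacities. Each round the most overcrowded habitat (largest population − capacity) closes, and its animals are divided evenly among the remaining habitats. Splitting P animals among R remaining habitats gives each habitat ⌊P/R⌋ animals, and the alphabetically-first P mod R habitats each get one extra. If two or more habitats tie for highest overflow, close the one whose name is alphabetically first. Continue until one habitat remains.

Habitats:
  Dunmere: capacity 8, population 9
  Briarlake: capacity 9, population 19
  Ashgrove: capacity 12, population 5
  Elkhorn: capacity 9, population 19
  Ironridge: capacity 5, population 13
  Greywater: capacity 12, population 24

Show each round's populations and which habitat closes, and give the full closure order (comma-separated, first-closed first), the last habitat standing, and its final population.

Closure order: Greywater, Briarlake, Elkhorn, Ironridge, Dunmere
Last habitat: Ashgrove with 89 animals

Round 1: Ashgrove=5 Briarlake=19 Dunmere=9 Elkhorn=19 Greywater=24 Ironridge=13 → close Greywater (overflow 12)
  24÷5 = 4 each, +1 to first 4
Round 2: Ashgrove=10 Briarlake=24 Dunmere=14 Elkhorn=24 Ironridge=17 → close Briarlake (overflow 15)
  24÷4 = 6 each, +1 to first 0
Round 3: Ashgrove=16 Dunmere=20 Elkhorn=30 Ironridge=23 → close Elkhorn (overflow 21)
  30÷3 = 10 each, +1 to first 0
Round 4: Ashgrove=26 Dunmere=30 Ironridge=33 → close Ironridge (overflow 28)
  33÷2 = 16 each, +1 to first 1
Round 5: Ashgrove=43 Dunmere=46 → close Dunmere (overflow 38)
  46÷1 = 46 each, +1 to first 0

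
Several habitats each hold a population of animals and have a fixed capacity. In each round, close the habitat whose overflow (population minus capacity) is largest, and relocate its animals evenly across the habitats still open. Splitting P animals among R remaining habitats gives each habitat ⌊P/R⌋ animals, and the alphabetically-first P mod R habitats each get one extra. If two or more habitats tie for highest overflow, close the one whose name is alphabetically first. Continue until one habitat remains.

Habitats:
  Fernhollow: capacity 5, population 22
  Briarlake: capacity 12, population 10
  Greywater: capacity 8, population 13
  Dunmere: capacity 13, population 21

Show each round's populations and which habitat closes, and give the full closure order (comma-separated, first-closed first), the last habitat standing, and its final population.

Closure order: Fernhollow, Dunmere, Greywater
Last habitat: Briarlake with 66 animals

Round 1: Briarlake=10 Dunmere=21 Fernhollow=22 Greywater=13 → close Fernhollow (overflow 17)
  22÷3 = 7 each, +1 to first 1
Round 2: Briarlake=18 Dunmere=28 Greywater=20 → close Dunmere (overflow 15)
  28÷2 = 14 each, +1 to first 0
Round 3: Briarlake=32 Greywater=34 → close Greywater (overflow 26)
  34÷1 = 34 each, +1 to first 0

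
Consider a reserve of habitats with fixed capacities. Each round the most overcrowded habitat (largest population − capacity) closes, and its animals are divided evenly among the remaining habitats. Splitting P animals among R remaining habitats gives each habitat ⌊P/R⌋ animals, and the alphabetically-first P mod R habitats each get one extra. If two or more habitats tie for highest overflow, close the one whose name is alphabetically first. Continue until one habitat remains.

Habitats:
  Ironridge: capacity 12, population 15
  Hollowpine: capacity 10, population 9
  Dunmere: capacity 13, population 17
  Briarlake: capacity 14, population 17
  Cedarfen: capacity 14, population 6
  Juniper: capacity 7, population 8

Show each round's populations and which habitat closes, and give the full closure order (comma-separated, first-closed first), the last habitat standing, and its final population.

Round 1: Briarlake=17 Cedarfen=6 Dunmere=17 Hollowpine=9 Ironridge=15 Juniper=8 → close Dunmere (overflow 4)
  17÷5 = 3 each, +1 to first 2
Round 2: Briarlake=21 Cedarfen=10 Hollowpine=12 Ironridge=18 Juniper=11 → close Briarlake (overflow 7)
  21÷4 = 5 each, +1 to first 1
Round 3: Cedarfen=16 Hollowpine=17 Ironridge=23 Juniper=16 → close Ironridge (overflow 11)
  23÷3 = 7 each, +1 to first 2
Round 4: Cedarfen=24 Hollowpine=25 Juniper=23 → close Juniper (overflow 16)
  23÷2 = 11 each, +1 to first 1
Round 5: Cedarfen=36 Hollowpine=36 → close Hollowpine (overflow 26)
  36÷1 = 36 each, +1 to first 0

Closure order: Dunmere, Briarlake, Ironridge, Juniper, Hollowpine
Last habitat: Cedarfen with 72 animals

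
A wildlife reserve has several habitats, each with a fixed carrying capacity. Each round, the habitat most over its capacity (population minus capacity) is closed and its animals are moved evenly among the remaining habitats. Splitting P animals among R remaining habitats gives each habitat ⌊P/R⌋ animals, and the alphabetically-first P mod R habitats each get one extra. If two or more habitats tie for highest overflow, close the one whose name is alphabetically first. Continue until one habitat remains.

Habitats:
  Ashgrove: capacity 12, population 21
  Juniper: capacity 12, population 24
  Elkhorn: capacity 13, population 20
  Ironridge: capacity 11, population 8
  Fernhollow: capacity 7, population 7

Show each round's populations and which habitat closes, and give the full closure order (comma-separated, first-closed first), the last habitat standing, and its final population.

Closure order: Juniper, Ashgrove, Elkhorn, Fernhollow
Last habitat: Ironridge with 80 animals

Round 1: Ashgrove=21 Elkhorn=20 Fernhollow=7 Ironridge=8 Juniper=24 → close Juniper (overflow 12)
  24÷4 = 6 each, +1 to first 0
Round 2: Ashgrove=27 Elkhorn=26 Fernhollow=13 Ironridge=14 → close Ashgrove (overflow 15)
  27÷3 = 9 each, +1 to first 0
Round 3: Elkhorn=35 Fernhollow=22 Ironridge=23 → close Elkhorn (overflow 22)
  35÷2 = 17 each, +1 to first 1
Round 4: Fernhollow=40 Ironridge=40 → close Fernhollow (overflow 33)
  40÷1 = 40 each, +1 to first 0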